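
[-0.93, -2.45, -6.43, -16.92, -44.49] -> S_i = -0.93*2.63^i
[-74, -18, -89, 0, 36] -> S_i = Random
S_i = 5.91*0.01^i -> [5.91, 0.06, 0.0, 0.0, 0.0]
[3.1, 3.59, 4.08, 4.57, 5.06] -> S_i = 3.10 + 0.49*i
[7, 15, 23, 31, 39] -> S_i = 7 + 8*i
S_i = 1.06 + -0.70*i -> [1.06, 0.36, -0.34, -1.04, -1.74]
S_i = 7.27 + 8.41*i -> [7.27, 15.68, 24.09, 32.5, 40.91]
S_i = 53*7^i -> [53, 371, 2597, 18179, 127253]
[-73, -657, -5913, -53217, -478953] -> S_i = -73*9^i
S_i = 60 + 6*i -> [60, 66, 72, 78, 84]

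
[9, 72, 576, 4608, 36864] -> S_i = 9*8^i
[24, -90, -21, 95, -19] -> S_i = Random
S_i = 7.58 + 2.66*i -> [7.58, 10.24, 12.9, 15.56, 18.22]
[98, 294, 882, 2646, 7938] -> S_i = 98*3^i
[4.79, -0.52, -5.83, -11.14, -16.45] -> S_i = 4.79 + -5.31*i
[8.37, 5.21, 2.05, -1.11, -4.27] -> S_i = 8.37 + -3.16*i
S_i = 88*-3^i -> [88, -264, 792, -2376, 7128]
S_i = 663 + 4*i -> [663, 667, 671, 675, 679]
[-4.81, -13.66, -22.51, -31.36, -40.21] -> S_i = -4.81 + -8.85*i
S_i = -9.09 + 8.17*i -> [-9.09, -0.92, 7.25, 15.42, 23.59]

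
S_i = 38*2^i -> [38, 76, 152, 304, 608]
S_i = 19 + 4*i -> [19, 23, 27, 31, 35]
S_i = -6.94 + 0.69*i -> [-6.94, -6.25, -5.56, -4.87, -4.18]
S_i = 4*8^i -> [4, 32, 256, 2048, 16384]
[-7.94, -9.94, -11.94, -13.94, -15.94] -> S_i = -7.94 + -2.00*i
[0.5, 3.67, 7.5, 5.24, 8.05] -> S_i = Random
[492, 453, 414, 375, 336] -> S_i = 492 + -39*i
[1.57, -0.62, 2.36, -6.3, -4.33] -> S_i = Random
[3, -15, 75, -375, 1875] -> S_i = 3*-5^i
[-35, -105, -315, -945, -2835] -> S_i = -35*3^i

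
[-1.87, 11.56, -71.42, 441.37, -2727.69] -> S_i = -1.87*(-6.18)^i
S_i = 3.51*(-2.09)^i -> [3.51, -7.34, 15.33, -32.04, 66.97]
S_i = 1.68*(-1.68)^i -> [1.68, -2.82, 4.74, -7.97, 13.38]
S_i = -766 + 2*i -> [-766, -764, -762, -760, -758]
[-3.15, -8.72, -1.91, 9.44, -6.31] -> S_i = Random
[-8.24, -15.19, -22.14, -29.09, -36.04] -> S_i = -8.24 + -6.95*i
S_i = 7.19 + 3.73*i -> [7.19, 10.92, 14.65, 18.38, 22.11]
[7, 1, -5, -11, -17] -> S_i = 7 + -6*i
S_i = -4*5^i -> [-4, -20, -100, -500, -2500]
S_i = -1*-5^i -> [-1, 5, -25, 125, -625]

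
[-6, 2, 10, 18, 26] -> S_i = -6 + 8*i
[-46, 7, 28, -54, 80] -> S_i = Random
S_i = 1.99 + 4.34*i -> [1.99, 6.33, 10.67, 15.01, 19.35]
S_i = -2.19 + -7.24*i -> [-2.19, -9.43, -16.67, -23.91, -31.15]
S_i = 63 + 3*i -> [63, 66, 69, 72, 75]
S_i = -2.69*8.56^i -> [-2.69, -23.03, -197.11, -1687.23, -14442.67]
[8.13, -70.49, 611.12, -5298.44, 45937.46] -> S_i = 8.13*(-8.67)^i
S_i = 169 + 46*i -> [169, 215, 261, 307, 353]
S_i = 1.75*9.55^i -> [1.75, 16.71, 159.6, 1524.22, 14556.32]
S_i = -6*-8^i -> [-6, 48, -384, 3072, -24576]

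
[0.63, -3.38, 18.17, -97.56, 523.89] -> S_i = 0.63*(-5.37)^i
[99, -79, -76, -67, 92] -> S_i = Random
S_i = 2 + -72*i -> [2, -70, -142, -214, -286]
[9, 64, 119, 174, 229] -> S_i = 9 + 55*i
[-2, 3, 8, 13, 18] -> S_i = -2 + 5*i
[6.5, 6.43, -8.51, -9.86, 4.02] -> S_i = Random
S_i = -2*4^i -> [-2, -8, -32, -128, -512]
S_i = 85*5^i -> [85, 425, 2125, 10625, 53125]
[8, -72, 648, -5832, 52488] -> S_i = 8*-9^i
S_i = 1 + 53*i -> [1, 54, 107, 160, 213]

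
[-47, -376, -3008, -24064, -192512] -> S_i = -47*8^i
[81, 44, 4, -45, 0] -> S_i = Random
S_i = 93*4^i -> [93, 372, 1488, 5952, 23808]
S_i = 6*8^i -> [6, 48, 384, 3072, 24576]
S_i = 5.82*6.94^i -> [5.82, 40.39, 280.31, 1945.37, 13500.84]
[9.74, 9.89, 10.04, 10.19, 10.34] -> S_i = 9.74 + 0.15*i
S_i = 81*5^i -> [81, 405, 2025, 10125, 50625]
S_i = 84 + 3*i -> [84, 87, 90, 93, 96]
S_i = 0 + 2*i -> [0, 2, 4, 6, 8]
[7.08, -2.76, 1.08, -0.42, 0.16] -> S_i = 7.08*(-0.39)^i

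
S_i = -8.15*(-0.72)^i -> [-8.15, 5.87, -4.22, 3.04, -2.19]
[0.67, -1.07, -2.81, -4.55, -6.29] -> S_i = 0.67 + -1.74*i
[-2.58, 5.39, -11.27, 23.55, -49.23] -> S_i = -2.58*(-2.09)^i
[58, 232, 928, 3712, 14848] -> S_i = 58*4^i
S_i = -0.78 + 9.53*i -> [-0.78, 8.75, 18.28, 27.81, 37.34]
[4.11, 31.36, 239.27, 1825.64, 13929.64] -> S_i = 4.11*7.63^i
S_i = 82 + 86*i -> [82, 168, 254, 340, 426]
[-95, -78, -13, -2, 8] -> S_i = Random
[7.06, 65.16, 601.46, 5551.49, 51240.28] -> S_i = 7.06*9.23^i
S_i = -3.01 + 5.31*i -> [-3.01, 2.3, 7.61, 12.92, 18.23]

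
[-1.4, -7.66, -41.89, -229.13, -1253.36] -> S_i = -1.40*5.47^i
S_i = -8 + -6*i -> [-8, -14, -20, -26, -32]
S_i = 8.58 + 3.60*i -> [8.58, 12.18, 15.78, 19.38, 22.98]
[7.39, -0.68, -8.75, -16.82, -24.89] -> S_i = 7.39 + -8.07*i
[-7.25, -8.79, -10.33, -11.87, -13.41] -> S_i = -7.25 + -1.54*i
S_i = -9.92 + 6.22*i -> [-9.92, -3.7, 2.52, 8.74, 14.96]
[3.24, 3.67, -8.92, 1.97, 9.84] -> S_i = Random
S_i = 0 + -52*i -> [0, -52, -104, -156, -208]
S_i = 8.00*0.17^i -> [8.0, 1.36, 0.23, 0.04, 0.01]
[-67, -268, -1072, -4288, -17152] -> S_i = -67*4^i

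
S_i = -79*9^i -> [-79, -711, -6399, -57591, -518319]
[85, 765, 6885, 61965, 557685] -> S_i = 85*9^i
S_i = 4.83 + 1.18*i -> [4.83, 6.01, 7.19, 8.37, 9.55]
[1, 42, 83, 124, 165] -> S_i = 1 + 41*i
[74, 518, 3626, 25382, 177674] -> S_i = 74*7^i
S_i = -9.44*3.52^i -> [-9.44, -33.23, -116.97, -411.72, -1449.25]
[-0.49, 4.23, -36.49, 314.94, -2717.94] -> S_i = -0.49*(-8.63)^i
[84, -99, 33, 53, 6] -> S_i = Random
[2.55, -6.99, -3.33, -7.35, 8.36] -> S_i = Random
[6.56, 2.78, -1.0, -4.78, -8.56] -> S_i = 6.56 + -3.78*i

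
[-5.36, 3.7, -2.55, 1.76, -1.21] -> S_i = -5.36*(-0.69)^i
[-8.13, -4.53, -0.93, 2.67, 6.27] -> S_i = -8.13 + 3.60*i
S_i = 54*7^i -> [54, 378, 2646, 18522, 129654]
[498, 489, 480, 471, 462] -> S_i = 498 + -9*i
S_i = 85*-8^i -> [85, -680, 5440, -43520, 348160]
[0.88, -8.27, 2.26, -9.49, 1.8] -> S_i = Random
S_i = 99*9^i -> [99, 891, 8019, 72171, 649539]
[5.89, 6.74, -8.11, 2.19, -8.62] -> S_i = Random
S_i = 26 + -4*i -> [26, 22, 18, 14, 10]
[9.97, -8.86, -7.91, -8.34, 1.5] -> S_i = Random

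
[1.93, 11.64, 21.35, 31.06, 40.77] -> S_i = 1.93 + 9.71*i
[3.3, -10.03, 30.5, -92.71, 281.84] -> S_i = 3.30*(-3.04)^i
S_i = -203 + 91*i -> [-203, -112, -21, 70, 161]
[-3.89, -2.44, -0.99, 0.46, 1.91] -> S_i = -3.89 + 1.45*i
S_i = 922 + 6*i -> [922, 928, 934, 940, 946]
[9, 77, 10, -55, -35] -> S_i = Random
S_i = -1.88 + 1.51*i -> [-1.88, -0.37, 1.14, 2.65, 4.16]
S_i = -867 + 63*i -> [-867, -804, -741, -678, -615]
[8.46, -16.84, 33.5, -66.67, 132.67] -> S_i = 8.46*(-1.99)^i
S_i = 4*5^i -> [4, 20, 100, 500, 2500]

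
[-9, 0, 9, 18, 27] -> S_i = -9 + 9*i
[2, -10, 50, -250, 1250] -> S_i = 2*-5^i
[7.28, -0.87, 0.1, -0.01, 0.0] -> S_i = 7.28*(-0.12)^i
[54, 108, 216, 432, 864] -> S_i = 54*2^i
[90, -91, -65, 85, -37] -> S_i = Random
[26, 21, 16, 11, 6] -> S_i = 26 + -5*i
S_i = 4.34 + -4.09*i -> [4.34, 0.25, -3.84, -7.93, -12.02]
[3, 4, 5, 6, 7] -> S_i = 3 + 1*i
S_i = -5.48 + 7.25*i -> [-5.48, 1.77, 9.02, 16.27, 23.52]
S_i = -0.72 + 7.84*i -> [-0.72, 7.12, 14.96, 22.8, 30.64]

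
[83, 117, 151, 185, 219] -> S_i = 83 + 34*i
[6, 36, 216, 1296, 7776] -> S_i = 6*6^i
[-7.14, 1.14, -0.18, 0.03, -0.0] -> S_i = -7.14*(-0.16)^i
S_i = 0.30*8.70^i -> [0.3, 2.61, 22.71, 197.55, 1718.69]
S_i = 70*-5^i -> [70, -350, 1750, -8750, 43750]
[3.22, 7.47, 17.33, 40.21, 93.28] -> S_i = 3.22*2.32^i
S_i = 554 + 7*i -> [554, 561, 568, 575, 582]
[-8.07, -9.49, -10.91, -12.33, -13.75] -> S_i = -8.07 + -1.42*i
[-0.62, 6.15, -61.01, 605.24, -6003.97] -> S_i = -0.62*(-9.92)^i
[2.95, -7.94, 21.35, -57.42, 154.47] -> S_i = 2.95*(-2.69)^i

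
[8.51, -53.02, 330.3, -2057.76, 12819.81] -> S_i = 8.51*(-6.23)^i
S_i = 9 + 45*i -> [9, 54, 99, 144, 189]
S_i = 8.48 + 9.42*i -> [8.48, 17.9, 27.32, 36.74, 46.16]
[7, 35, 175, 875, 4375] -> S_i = 7*5^i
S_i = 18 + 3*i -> [18, 21, 24, 27, 30]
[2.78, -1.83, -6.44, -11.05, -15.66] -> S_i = 2.78 + -4.61*i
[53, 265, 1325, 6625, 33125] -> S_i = 53*5^i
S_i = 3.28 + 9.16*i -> [3.28, 12.44, 21.6, 30.76, 39.92]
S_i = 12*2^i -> [12, 24, 48, 96, 192]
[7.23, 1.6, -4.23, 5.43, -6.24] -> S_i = Random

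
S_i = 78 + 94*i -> [78, 172, 266, 360, 454]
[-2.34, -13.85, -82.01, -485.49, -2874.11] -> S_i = -2.34*5.92^i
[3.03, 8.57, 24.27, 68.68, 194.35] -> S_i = 3.03*2.83^i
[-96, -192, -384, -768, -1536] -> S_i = -96*2^i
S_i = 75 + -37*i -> [75, 38, 1, -36, -73]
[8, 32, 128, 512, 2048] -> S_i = 8*4^i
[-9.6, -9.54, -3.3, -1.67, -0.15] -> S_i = Random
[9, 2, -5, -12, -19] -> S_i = 9 + -7*i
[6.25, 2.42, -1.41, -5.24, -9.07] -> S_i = 6.25 + -3.83*i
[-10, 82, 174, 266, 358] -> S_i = -10 + 92*i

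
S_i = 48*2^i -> [48, 96, 192, 384, 768]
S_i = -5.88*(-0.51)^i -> [-5.88, 3.0, -1.53, 0.78, -0.4]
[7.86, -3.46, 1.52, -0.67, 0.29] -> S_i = 7.86*(-0.44)^i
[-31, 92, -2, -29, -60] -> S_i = Random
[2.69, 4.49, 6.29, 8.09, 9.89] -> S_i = 2.69 + 1.80*i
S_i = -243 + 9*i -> [-243, -234, -225, -216, -207]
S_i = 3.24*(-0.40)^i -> [3.24, -1.3, 0.52, -0.21, 0.08]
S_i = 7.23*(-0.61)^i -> [7.23, -4.41, 2.69, -1.64, 1.0]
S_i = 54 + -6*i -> [54, 48, 42, 36, 30]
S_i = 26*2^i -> [26, 52, 104, 208, 416]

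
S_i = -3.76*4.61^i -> [-3.76, -17.33, -79.91, -368.38, -1698.21]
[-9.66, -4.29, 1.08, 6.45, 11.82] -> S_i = -9.66 + 5.37*i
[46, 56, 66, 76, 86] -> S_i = 46 + 10*i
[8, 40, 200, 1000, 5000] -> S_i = 8*5^i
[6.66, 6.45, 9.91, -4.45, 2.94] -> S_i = Random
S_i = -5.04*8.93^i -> [-5.04, -45.01, -401.91, -3589.09, -32050.62]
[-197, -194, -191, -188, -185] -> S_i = -197 + 3*i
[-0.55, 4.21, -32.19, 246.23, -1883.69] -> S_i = -0.55*(-7.65)^i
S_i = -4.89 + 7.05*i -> [-4.89, 2.16, 9.21, 16.26, 23.31]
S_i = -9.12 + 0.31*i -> [-9.12, -8.81, -8.5, -8.19, -7.88]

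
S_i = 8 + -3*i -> [8, 5, 2, -1, -4]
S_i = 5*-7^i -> [5, -35, 245, -1715, 12005]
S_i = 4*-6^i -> [4, -24, 144, -864, 5184]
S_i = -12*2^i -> [-12, -24, -48, -96, -192]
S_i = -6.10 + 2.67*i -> [-6.1, -3.43, -0.76, 1.91, 4.58]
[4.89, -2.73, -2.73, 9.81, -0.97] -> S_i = Random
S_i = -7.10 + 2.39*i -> [-7.1, -4.71, -2.32, 0.07, 2.46]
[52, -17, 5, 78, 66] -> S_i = Random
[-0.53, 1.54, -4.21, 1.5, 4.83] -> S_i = Random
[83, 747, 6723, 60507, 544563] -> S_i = 83*9^i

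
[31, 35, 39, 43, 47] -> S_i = 31 + 4*i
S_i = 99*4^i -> [99, 396, 1584, 6336, 25344]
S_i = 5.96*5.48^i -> [5.96, 32.66, 178.98, 980.82, 5374.88]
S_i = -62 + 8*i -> [-62, -54, -46, -38, -30]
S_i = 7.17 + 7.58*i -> [7.17, 14.75, 22.33, 29.91, 37.49]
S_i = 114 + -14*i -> [114, 100, 86, 72, 58]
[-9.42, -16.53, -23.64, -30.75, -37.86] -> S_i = -9.42 + -7.11*i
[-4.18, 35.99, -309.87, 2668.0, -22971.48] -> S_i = -4.18*(-8.61)^i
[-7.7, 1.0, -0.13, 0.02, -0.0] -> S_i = -7.70*(-0.13)^i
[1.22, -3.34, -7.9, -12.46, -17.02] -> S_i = 1.22 + -4.56*i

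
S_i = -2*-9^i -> [-2, 18, -162, 1458, -13122]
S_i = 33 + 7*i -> [33, 40, 47, 54, 61]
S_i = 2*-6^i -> [2, -12, 72, -432, 2592]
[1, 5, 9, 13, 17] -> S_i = 1 + 4*i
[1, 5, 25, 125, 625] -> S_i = 1*5^i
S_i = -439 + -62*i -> [-439, -501, -563, -625, -687]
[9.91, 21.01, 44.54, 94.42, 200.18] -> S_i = 9.91*2.12^i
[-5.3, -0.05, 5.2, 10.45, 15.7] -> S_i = -5.30 + 5.25*i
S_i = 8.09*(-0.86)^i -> [8.09, -6.96, 5.98, -5.15, 4.43]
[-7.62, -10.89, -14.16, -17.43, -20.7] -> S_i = -7.62 + -3.27*i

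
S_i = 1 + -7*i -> [1, -6, -13, -20, -27]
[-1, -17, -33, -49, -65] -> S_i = -1 + -16*i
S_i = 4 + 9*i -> [4, 13, 22, 31, 40]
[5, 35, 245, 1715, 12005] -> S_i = 5*7^i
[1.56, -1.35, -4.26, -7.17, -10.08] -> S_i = 1.56 + -2.91*i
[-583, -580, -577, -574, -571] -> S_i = -583 + 3*i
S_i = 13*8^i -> [13, 104, 832, 6656, 53248]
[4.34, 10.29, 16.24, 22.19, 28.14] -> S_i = 4.34 + 5.95*i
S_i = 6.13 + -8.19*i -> [6.13, -2.06, -10.25, -18.44, -26.63]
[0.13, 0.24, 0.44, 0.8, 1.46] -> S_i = 0.13*1.83^i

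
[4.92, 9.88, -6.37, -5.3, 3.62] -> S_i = Random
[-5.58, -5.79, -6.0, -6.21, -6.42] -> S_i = -5.58 + -0.21*i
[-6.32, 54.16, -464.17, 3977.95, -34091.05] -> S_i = -6.32*(-8.57)^i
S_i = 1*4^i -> [1, 4, 16, 64, 256]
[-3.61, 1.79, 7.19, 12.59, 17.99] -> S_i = -3.61 + 5.40*i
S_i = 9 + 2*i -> [9, 11, 13, 15, 17]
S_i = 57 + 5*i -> [57, 62, 67, 72, 77]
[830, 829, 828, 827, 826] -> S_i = 830 + -1*i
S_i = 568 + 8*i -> [568, 576, 584, 592, 600]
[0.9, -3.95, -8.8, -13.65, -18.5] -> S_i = 0.90 + -4.85*i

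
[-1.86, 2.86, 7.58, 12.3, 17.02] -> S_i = -1.86 + 4.72*i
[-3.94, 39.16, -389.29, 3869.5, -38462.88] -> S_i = -3.94*(-9.94)^i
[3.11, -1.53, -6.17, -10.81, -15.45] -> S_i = 3.11 + -4.64*i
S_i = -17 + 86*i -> [-17, 69, 155, 241, 327]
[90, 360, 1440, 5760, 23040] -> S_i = 90*4^i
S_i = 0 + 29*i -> [0, 29, 58, 87, 116]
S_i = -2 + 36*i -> [-2, 34, 70, 106, 142]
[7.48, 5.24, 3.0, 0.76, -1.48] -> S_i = 7.48 + -2.24*i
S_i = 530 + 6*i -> [530, 536, 542, 548, 554]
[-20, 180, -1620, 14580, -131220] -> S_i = -20*-9^i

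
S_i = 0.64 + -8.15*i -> [0.64, -7.51, -15.66, -23.81, -31.96]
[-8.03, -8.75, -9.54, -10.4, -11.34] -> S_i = -8.03*1.09^i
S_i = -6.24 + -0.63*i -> [-6.24, -6.87, -7.5, -8.13, -8.76]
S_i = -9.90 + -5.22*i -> [-9.9, -15.12, -20.34, -25.56, -30.78]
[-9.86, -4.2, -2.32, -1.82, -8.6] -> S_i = Random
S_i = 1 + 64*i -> [1, 65, 129, 193, 257]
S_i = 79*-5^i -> [79, -395, 1975, -9875, 49375]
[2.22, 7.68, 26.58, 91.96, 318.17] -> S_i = 2.22*3.46^i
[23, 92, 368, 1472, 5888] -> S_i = 23*4^i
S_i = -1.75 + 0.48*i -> [-1.75, -1.27, -0.79, -0.31, 0.17]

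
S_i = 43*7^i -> [43, 301, 2107, 14749, 103243]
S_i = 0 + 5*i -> [0, 5, 10, 15, 20]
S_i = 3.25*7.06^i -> [3.25, 22.94, 161.99, 1143.66, 8074.25]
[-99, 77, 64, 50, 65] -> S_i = Random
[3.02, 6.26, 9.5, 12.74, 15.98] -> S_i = 3.02 + 3.24*i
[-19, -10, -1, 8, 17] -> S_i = -19 + 9*i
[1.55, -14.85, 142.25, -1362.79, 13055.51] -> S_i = 1.55*(-9.58)^i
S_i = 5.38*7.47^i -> [5.38, 40.19, 300.21, 2242.56, 16751.92]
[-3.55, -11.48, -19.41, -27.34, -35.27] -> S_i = -3.55 + -7.93*i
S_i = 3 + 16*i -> [3, 19, 35, 51, 67]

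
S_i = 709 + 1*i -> [709, 710, 711, 712, 713]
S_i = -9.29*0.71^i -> [-9.29, -6.6, -4.68, -3.32, -2.36]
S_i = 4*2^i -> [4, 8, 16, 32, 64]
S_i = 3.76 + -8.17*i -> [3.76, -4.41, -12.58, -20.75, -28.92]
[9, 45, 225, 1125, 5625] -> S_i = 9*5^i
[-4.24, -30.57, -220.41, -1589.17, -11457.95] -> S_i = -4.24*7.21^i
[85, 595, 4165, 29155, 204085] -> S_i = 85*7^i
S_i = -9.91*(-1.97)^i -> [-9.91, 19.52, -38.46, 75.77, -149.26]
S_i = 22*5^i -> [22, 110, 550, 2750, 13750]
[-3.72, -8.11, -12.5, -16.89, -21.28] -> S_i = -3.72 + -4.39*i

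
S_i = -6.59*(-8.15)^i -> [-6.59, 53.71, -437.72, 3567.45, -29074.74]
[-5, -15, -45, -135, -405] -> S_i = -5*3^i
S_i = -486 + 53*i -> [-486, -433, -380, -327, -274]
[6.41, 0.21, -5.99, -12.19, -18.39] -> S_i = 6.41 + -6.20*i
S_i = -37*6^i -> [-37, -222, -1332, -7992, -47952]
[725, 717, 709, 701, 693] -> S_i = 725 + -8*i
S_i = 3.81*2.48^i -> [3.81, 9.45, 23.43, 58.11, 144.12]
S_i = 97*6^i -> [97, 582, 3492, 20952, 125712]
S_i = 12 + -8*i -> [12, 4, -4, -12, -20]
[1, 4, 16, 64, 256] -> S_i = 1*4^i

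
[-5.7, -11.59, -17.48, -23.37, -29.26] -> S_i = -5.70 + -5.89*i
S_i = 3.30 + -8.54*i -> [3.3, -5.24, -13.78, -22.32, -30.86]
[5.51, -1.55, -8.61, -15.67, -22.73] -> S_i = 5.51 + -7.06*i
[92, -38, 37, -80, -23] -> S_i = Random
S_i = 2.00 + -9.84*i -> [2.0, -7.84, -17.68, -27.52, -37.36]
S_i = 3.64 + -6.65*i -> [3.64, -3.01, -9.66, -16.31, -22.96]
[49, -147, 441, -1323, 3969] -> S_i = 49*-3^i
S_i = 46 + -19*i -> [46, 27, 8, -11, -30]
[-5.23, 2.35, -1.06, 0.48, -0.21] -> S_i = -5.23*(-0.45)^i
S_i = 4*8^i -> [4, 32, 256, 2048, 16384]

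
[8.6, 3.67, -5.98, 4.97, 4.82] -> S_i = Random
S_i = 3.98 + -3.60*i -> [3.98, 0.38, -3.22, -6.82, -10.42]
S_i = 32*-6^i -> [32, -192, 1152, -6912, 41472]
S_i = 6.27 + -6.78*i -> [6.27, -0.51, -7.29, -14.07, -20.85]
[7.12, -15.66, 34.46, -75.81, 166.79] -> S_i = 7.12*(-2.20)^i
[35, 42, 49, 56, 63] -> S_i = 35 + 7*i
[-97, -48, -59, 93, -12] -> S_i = Random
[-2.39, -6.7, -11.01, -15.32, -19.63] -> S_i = -2.39 + -4.31*i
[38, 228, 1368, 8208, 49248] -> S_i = 38*6^i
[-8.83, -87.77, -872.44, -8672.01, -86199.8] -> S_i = -8.83*9.94^i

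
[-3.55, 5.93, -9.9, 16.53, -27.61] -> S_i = -3.55*(-1.67)^i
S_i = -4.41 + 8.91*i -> [-4.41, 4.5, 13.41, 22.32, 31.23]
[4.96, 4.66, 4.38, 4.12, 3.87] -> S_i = 4.96*0.94^i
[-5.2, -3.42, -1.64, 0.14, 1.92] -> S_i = -5.20 + 1.78*i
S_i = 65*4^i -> [65, 260, 1040, 4160, 16640]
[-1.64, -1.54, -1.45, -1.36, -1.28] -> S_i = -1.64*0.94^i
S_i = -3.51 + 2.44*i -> [-3.51, -1.07, 1.37, 3.81, 6.25]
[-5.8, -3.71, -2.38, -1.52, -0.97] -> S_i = -5.80*0.64^i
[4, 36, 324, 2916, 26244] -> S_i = 4*9^i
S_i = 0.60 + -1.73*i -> [0.6, -1.13, -2.86, -4.59, -6.32]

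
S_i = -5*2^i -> [-5, -10, -20, -40, -80]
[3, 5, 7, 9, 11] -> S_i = 3 + 2*i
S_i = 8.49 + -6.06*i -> [8.49, 2.43, -3.63, -9.69, -15.75]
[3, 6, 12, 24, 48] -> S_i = 3*2^i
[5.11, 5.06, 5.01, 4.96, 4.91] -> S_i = 5.11*0.99^i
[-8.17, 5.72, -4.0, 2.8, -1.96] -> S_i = -8.17*(-0.70)^i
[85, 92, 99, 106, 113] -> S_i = 85 + 7*i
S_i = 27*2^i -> [27, 54, 108, 216, 432]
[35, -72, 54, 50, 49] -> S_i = Random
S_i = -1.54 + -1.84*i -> [-1.54, -3.38, -5.22, -7.06, -8.9]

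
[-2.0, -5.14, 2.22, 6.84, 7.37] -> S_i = Random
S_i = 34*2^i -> [34, 68, 136, 272, 544]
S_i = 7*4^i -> [7, 28, 112, 448, 1792]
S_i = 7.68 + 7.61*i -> [7.68, 15.29, 22.9, 30.51, 38.12]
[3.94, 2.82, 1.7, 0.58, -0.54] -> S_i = 3.94 + -1.12*i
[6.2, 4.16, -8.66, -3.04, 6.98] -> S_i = Random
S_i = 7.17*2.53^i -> [7.17, 18.14, 45.89, 116.11, 293.77]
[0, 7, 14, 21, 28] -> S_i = 0 + 7*i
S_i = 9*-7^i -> [9, -63, 441, -3087, 21609]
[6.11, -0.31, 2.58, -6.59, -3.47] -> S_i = Random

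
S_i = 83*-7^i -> [83, -581, 4067, -28469, 199283]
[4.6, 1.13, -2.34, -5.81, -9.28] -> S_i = 4.60 + -3.47*i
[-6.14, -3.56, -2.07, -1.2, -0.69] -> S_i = -6.14*0.58^i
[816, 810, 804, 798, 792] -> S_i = 816 + -6*i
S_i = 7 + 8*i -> [7, 15, 23, 31, 39]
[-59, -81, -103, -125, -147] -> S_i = -59 + -22*i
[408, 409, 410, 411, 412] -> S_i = 408 + 1*i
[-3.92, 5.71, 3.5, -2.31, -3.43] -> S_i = Random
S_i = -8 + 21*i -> [-8, 13, 34, 55, 76]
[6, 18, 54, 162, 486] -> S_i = 6*3^i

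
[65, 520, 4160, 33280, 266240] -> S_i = 65*8^i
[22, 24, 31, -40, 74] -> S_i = Random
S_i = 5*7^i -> [5, 35, 245, 1715, 12005]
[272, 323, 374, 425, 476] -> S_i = 272 + 51*i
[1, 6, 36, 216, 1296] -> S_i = 1*6^i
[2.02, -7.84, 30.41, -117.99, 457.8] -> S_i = 2.02*(-3.88)^i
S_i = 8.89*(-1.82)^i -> [8.89, -16.18, 29.45, -53.59, 97.54]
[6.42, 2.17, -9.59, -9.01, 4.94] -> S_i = Random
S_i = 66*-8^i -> [66, -528, 4224, -33792, 270336]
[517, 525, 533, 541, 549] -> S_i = 517 + 8*i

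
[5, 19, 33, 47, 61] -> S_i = 5 + 14*i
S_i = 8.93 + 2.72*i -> [8.93, 11.65, 14.37, 17.09, 19.81]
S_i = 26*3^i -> [26, 78, 234, 702, 2106]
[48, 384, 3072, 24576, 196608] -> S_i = 48*8^i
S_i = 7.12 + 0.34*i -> [7.12, 7.46, 7.8, 8.14, 8.48]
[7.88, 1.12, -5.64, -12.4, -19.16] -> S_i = 7.88 + -6.76*i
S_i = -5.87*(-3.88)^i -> [-5.87, 22.78, -88.37, 342.87, -1330.35]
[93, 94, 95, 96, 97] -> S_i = 93 + 1*i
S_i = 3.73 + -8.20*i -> [3.73, -4.47, -12.67, -20.87, -29.07]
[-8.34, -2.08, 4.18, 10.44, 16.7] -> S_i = -8.34 + 6.26*i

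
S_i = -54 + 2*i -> [-54, -52, -50, -48, -46]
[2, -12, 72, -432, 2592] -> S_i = 2*-6^i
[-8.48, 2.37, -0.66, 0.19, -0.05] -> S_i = -8.48*(-0.28)^i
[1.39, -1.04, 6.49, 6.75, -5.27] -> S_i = Random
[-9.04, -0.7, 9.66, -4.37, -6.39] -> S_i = Random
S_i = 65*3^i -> [65, 195, 585, 1755, 5265]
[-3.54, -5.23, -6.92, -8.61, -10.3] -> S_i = -3.54 + -1.69*i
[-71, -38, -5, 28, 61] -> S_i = -71 + 33*i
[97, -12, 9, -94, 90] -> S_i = Random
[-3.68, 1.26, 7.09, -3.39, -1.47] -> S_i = Random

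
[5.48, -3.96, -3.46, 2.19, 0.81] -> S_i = Random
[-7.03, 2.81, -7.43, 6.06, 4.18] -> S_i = Random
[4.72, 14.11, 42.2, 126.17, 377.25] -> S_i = 4.72*2.99^i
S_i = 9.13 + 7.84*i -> [9.13, 16.97, 24.81, 32.65, 40.49]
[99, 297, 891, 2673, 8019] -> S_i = 99*3^i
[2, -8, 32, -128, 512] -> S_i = 2*-4^i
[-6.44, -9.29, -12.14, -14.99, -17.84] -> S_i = -6.44 + -2.85*i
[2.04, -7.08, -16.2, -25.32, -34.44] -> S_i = 2.04 + -9.12*i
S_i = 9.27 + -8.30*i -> [9.27, 0.97, -7.33, -15.63, -23.93]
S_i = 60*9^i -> [60, 540, 4860, 43740, 393660]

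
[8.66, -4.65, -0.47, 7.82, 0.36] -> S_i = Random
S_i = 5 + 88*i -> [5, 93, 181, 269, 357]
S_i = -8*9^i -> [-8, -72, -648, -5832, -52488]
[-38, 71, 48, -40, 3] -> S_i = Random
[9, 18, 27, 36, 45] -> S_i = 9 + 9*i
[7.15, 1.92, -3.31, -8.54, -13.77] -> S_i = 7.15 + -5.23*i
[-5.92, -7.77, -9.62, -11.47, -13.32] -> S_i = -5.92 + -1.85*i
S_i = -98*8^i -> [-98, -784, -6272, -50176, -401408]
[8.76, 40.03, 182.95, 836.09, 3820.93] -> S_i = 8.76*4.57^i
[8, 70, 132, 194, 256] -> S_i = 8 + 62*i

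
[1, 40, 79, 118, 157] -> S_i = 1 + 39*i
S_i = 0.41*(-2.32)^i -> [0.41, -0.95, 2.21, -5.12, 11.88]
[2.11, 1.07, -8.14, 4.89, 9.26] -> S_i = Random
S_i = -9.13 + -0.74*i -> [-9.13, -9.87, -10.61, -11.35, -12.09]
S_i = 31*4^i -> [31, 124, 496, 1984, 7936]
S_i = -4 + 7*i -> [-4, 3, 10, 17, 24]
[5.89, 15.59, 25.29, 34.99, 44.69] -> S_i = 5.89 + 9.70*i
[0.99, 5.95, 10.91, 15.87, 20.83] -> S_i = 0.99 + 4.96*i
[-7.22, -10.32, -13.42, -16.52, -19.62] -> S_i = -7.22 + -3.10*i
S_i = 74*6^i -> [74, 444, 2664, 15984, 95904]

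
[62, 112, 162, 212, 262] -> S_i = 62 + 50*i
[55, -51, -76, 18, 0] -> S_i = Random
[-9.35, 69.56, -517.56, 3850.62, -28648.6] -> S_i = -9.35*(-7.44)^i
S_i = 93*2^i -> [93, 186, 372, 744, 1488]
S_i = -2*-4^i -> [-2, 8, -32, 128, -512]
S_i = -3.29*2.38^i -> [-3.29, -7.83, -18.64, -44.35, -105.56]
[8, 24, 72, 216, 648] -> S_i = 8*3^i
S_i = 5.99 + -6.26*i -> [5.99, -0.27, -6.53, -12.79, -19.05]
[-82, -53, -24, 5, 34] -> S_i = -82 + 29*i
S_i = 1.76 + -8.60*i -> [1.76, -6.84, -15.44, -24.04, -32.64]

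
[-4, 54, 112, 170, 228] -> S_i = -4 + 58*i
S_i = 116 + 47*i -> [116, 163, 210, 257, 304]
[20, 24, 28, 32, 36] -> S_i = 20 + 4*i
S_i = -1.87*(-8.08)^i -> [-1.87, 15.11, -122.09, 986.45, -7970.53]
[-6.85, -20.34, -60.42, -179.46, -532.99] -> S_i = -6.85*2.97^i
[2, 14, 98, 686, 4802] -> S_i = 2*7^i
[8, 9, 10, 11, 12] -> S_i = 8 + 1*i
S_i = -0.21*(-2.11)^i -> [-0.21, 0.44, -0.93, 1.97, -4.16]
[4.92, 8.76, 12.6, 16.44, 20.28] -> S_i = 4.92 + 3.84*i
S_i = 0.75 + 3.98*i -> [0.75, 4.73, 8.71, 12.69, 16.67]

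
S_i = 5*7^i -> [5, 35, 245, 1715, 12005]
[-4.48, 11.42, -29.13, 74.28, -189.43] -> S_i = -4.48*(-2.55)^i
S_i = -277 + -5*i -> [-277, -282, -287, -292, -297]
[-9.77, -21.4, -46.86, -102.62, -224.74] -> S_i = -9.77*2.19^i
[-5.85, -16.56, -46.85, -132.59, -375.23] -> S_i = -5.85*2.83^i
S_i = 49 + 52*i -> [49, 101, 153, 205, 257]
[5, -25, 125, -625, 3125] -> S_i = 5*-5^i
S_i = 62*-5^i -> [62, -310, 1550, -7750, 38750]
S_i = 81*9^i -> [81, 729, 6561, 59049, 531441]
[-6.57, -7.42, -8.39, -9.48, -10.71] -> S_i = -6.57*1.13^i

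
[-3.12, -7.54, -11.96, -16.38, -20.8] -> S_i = -3.12 + -4.42*i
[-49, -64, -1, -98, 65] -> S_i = Random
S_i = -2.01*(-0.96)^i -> [-2.01, 1.93, -1.85, 1.78, -1.71]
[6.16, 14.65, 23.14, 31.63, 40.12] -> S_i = 6.16 + 8.49*i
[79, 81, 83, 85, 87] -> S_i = 79 + 2*i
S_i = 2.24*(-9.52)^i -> [2.24, -21.32, 203.01, -1932.68, 18399.07]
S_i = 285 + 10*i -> [285, 295, 305, 315, 325]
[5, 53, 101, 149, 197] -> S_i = 5 + 48*i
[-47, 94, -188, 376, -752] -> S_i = -47*-2^i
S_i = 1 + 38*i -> [1, 39, 77, 115, 153]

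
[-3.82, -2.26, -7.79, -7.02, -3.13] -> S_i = Random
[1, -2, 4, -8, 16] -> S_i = 1*-2^i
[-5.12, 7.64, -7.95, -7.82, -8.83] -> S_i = Random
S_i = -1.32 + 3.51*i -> [-1.32, 2.19, 5.7, 9.21, 12.72]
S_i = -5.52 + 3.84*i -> [-5.52, -1.68, 2.16, 6.0, 9.84]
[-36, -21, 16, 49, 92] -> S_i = Random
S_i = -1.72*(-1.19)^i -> [-1.72, 2.05, -2.44, 2.9, -3.45]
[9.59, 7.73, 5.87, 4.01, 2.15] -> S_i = 9.59 + -1.86*i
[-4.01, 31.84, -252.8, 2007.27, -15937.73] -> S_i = -4.01*(-7.94)^i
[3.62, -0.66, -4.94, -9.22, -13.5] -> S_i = 3.62 + -4.28*i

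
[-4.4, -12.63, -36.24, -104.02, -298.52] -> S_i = -4.40*2.87^i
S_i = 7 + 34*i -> [7, 41, 75, 109, 143]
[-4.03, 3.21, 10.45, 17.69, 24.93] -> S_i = -4.03 + 7.24*i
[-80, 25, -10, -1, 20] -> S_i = Random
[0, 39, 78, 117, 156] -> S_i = 0 + 39*i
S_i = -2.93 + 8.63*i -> [-2.93, 5.7, 14.33, 22.96, 31.59]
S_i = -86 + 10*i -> [-86, -76, -66, -56, -46]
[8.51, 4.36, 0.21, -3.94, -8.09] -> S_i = 8.51 + -4.15*i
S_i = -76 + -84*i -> [-76, -160, -244, -328, -412]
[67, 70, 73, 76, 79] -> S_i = 67 + 3*i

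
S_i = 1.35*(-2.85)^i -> [1.35, -3.85, 10.97, -31.25, 89.07]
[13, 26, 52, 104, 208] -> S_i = 13*2^i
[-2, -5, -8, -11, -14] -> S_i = -2 + -3*i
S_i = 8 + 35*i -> [8, 43, 78, 113, 148]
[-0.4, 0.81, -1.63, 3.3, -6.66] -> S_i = -0.40*(-2.02)^i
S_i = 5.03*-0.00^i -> [5.03, -0.0, 0.0, -0.0, 0.0]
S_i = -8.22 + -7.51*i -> [-8.22, -15.73, -23.24, -30.75, -38.26]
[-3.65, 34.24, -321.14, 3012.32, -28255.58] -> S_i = -3.65*(-9.38)^i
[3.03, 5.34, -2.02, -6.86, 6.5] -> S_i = Random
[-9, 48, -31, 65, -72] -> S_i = Random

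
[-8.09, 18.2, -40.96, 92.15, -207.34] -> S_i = -8.09*(-2.25)^i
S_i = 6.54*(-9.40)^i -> [6.54, -61.48, 577.87, -5432.02, 51060.98]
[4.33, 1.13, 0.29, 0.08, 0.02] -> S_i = 4.33*0.26^i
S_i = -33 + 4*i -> [-33, -29, -25, -21, -17]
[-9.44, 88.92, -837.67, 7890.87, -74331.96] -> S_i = -9.44*(-9.42)^i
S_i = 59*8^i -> [59, 472, 3776, 30208, 241664]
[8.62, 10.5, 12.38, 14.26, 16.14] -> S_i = 8.62 + 1.88*i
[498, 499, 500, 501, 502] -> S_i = 498 + 1*i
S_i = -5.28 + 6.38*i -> [-5.28, 1.1, 7.48, 13.86, 20.24]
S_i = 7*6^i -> [7, 42, 252, 1512, 9072]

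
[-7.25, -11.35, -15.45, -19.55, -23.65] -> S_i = -7.25 + -4.10*i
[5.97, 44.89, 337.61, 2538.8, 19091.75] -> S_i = 5.97*7.52^i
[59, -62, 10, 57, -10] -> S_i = Random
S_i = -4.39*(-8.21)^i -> [-4.39, 36.04, -295.9, 2429.37, -19945.14]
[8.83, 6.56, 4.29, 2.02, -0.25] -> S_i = 8.83 + -2.27*i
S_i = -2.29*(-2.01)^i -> [-2.29, 4.6, -9.25, 18.6, -37.38]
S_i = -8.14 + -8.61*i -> [-8.14, -16.75, -25.36, -33.97, -42.58]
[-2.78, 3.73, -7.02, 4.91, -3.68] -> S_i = Random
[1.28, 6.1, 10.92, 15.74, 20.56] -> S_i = 1.28 + 4.82*i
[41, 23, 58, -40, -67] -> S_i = Random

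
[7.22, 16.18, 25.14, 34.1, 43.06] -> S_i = 7.22 + 8.96*i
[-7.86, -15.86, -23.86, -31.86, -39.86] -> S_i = -7.86 + -8.00*i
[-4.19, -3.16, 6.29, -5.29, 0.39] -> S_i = Random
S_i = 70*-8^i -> [70, -560, 4480, -35840, 286720]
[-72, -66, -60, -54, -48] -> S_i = -72 + 6*i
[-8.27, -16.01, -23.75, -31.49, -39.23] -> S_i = -8.27 + -7.74*i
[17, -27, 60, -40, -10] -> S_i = Random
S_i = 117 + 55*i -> [117, 172, 227, 282, 337]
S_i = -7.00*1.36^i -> [-7.0, -9.52, -12.95, -17.61, -23.95]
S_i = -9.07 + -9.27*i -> [-9.07, -18.34, -27.61, -36.88, -46.15]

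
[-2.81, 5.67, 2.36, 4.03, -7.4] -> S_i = Random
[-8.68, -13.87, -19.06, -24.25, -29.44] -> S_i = -8.68 + -5.19*i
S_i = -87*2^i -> [-87, -174, -348, -696, -1392]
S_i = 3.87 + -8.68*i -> [3.87, -4.81, -13.49, -22.17, -30.85]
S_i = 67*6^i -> [67, 402, 2412, 14472, 86832]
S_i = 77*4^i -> [77, 308, 1232, 4928, 19712]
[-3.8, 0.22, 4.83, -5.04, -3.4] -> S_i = Random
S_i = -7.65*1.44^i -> [-7.65, -11.02, -15.86, -22.84, -32.89]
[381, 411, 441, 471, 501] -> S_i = 381 + 30*i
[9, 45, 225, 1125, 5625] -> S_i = 9*5^i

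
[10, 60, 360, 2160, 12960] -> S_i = 10*6^i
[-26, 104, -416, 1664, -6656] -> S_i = -26*-4^i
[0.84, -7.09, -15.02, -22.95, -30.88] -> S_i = 0.84 + -7.93*i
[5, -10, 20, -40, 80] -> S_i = 5*-2^i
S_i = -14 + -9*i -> [-14, -23, -32, -41, -50]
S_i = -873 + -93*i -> [-873, -966, -1059, -1152, -1245]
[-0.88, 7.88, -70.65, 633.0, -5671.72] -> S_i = -0.88*(-8.96)^i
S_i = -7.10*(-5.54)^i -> [-7.1, 39.33, -217.91, 1207.22, -6688.02]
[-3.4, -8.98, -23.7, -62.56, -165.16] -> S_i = -3.40*2.64^i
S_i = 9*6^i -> [9, 54, 324, 1944, 11664]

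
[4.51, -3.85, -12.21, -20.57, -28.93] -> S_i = 4.51 + -8.36*i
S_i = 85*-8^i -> [85, -680, 5440, -43520, 348160]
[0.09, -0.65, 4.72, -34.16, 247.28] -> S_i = 0.09*(-7.24)^i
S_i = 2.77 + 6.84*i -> [2.77, 9.61, 16.45, 23.29, 30.13]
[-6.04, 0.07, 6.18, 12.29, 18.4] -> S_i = -6.04 + 6.11*i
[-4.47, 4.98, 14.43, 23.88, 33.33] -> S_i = -4.47 + 9.45*i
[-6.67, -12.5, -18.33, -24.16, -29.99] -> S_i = -6.67 + -5.83*i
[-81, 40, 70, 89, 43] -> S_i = Random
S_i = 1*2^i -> [1, 2, 4, 8, 16]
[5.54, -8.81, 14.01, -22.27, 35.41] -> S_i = 5.54*(-1.59)^i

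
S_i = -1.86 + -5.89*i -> [-1.86, -7.75, -13.64, -19.53, -25.42]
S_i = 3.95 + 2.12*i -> [3.95, 6.07, 8.19, 10.31, 12.43]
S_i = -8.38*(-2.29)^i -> [-8.38, 19.19, -43.95, 100.64, -230.45]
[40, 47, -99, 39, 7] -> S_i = Random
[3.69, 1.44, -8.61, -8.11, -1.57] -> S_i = Random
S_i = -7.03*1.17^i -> [-7.03, -8.23, -9.62, -11.26, -13.17]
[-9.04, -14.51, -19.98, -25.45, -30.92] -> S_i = -9.04 + -5.47*i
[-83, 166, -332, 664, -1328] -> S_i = -83*-2^i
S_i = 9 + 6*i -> [9, 15, 21, 27, 33]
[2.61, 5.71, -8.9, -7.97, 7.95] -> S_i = Random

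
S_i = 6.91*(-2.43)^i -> [6.91, -16.79, 40.8, -99.15, 240.94]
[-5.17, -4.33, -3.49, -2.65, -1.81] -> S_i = -5.17 + 0.84*i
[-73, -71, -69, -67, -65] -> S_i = -73 + 2*i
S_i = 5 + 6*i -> [5, 11, 17, 23, 29]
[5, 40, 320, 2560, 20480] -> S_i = 5*8^i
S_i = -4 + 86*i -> [-4, 82, 168, 254, 340]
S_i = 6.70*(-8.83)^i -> [6.7, -59.16, 522.39, -4612.72, 40730.3]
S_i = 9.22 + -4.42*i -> [9.22, 4.8, 0.38, -4.04, -8.46]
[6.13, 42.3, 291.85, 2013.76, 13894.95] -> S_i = 6.13*6.90^i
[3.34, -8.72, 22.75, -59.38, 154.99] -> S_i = 3.34*(-2.61)^i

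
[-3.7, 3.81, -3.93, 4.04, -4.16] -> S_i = -3.70*(-1.03)^i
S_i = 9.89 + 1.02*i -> [9.89, 10.91, 11.93, 12.95, 13.97]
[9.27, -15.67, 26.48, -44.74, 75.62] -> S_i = 9.27*(-1.69)^i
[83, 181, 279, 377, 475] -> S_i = 83 + 98*i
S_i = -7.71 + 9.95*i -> [-7.71, 2.24, 12.19, 22.14, 32.09]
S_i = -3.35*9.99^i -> [-3.35, -33.47, -334.33, -3339.96, -33366.2]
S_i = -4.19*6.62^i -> [-4.19, -27.74, -183.62, -1215.59, -8047.22]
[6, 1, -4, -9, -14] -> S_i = 6 + -5*i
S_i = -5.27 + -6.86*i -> [-5.27, -12.13, -18.99, -25.85, -32.71]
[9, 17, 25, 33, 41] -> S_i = 9 + 8*i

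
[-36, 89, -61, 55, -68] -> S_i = Random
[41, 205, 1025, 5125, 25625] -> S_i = 41*5^i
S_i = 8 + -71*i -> [8, -63, -134, -205, -276]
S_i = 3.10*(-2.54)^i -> [3.1, -7.87, 20.0, -50.8, 129.03]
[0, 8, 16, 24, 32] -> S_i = 0 + 8*i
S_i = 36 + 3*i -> [36, 39, 42, 45, 48]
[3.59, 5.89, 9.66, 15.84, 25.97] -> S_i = 3.59*1.64^i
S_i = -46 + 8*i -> [-46, -38, -30, -22, -14]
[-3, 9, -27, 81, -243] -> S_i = -3*-3^i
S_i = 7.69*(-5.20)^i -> [7.69, -39.99, 207.94, -1081.28, 5622.63]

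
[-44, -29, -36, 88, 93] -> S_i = Random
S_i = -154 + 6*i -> [-154, -148, -142, -136, -130]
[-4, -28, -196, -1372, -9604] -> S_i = -4*7^i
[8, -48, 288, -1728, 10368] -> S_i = 8*-6^i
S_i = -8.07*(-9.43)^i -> [-8.07, 76.1, -717.62, 6767.19, -63814.64]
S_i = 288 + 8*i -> [288, 296, 304, 312, 320]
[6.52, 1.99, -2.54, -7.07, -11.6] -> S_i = 6.52 + -4.53*i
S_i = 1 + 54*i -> [1, 55, 109, 163, 217]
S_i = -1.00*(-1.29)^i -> [-1.0, 1.29, -1.66, 2.15, -2.77]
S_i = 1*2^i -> [1, 2, 4, 8, 16]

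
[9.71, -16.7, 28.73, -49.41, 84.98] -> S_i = 9.71*(-1.72)^i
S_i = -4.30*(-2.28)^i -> [-4.3, 9.8, -22.35, 50.97, -116.2]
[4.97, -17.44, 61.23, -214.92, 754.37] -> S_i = 4.97*(-3.51)^i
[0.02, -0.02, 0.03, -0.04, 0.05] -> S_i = 0.02*(-1.24)^i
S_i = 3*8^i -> [3, 24, 192, 1536, 12288]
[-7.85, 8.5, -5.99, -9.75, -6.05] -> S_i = Random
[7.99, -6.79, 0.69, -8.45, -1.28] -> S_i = Random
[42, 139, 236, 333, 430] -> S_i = 42 + 97*i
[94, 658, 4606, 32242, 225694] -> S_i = 94*7^i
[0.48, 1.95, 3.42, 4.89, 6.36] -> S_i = 0.48 + 1.47*i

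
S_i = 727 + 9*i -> [727, 736, 745, 754, 763]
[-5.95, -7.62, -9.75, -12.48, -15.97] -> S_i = -5.95*1.28^i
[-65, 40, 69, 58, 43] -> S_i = Random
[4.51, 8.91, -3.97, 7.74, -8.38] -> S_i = Random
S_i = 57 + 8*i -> [57, 65, 73, 81, 89]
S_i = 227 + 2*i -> [227, 229, 231, 233, 235]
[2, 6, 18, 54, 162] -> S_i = 2*3^i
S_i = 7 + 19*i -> [7, 26, 45, 64, 83]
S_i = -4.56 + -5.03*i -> [-4.56, -9.59, -14.62, -19.65, -24.68]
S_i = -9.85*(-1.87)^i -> [-9.85, 18.42, -34.44, 64.41, -120.45]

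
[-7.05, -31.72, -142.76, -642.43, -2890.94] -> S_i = -7.05*4.50^i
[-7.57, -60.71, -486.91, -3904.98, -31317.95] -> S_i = -7.57*8.02^i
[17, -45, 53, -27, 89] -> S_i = Random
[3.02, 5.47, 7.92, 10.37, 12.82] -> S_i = 3.02 + 2.45*i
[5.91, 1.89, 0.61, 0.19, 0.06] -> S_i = 5.91*0.32^i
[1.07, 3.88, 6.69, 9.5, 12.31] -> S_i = 1.07 + 2.81*i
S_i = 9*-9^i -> [9, -81, 729, -6561, 59049]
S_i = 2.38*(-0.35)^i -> [2.38, -0.83, 0.29, -0.1, 0.04]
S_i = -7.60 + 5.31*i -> [-7.6, -2.29, 3.02, 8.33, 13.64]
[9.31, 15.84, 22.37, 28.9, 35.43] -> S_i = 9.31 + 6.53*i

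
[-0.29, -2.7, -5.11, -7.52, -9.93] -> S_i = -0.29 + -2.41*i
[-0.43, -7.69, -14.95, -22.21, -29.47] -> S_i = -0.43 + -7.26*i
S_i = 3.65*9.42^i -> [3.65, 34.38, 323.89, 3051.02, 28740.64]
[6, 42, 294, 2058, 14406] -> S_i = 6*7^i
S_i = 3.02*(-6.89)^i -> [3.02, -20.81, 143.37, -987.79, 6805.87]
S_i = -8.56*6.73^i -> [-8.56, -57.61, -387.71, -2609.27, -17560.38]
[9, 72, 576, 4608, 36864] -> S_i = 9*8^i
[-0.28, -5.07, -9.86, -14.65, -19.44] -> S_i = -0.28 + -4.79*i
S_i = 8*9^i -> [8, 72, 648, 5832, 52488]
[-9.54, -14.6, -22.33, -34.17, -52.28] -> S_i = -9.54*1.53^i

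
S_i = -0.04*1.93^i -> [-0.04, -0.08, -0.15, -0.29, -0.55]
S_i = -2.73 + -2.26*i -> [-2.73, -4.99, -7.25, -9.51, -11.77]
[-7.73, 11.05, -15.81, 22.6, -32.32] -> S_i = -7.73*(-1.43)^i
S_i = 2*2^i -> [2, 4, 8, 16, 32]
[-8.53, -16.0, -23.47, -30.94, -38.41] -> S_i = -8.53 + -7.47*i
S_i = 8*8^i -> [8, 64, 512, 4096, 32768]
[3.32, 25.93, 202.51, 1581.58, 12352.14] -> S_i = 3.32*7.81^i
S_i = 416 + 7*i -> [416, 423, 430, 437, 444]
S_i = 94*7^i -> [94, 658, 4606, 32242, 225694]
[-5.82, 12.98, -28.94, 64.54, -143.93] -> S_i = -5.82*(-2.23)^i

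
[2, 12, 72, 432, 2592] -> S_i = 2*6^i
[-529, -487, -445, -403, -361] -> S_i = -529 + 42*i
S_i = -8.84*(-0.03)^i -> [-8.84, 0.27, -0.01, 0.0, -0.0]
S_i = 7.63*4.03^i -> [7.63, 30.75, 123.92, 499.39, 2012.54]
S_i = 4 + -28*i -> [4, -24, -52, -80, -108]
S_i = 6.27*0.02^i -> [6.27, 0.13, 0.0, 0.0, 0.0]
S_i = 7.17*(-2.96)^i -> [7.17, -21.22, 62.82, -185.95, 550.41]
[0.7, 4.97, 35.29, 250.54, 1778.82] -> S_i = 0.70*7.10^i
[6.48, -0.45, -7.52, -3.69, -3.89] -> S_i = Random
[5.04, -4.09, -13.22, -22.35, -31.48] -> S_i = 5.04 + -9.13*i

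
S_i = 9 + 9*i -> [9, 18, 27, 36, 45]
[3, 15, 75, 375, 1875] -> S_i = 3*5^i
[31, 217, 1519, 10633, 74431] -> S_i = 31*7^i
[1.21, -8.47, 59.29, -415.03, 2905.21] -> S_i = 1.21*(-7.00)^i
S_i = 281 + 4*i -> [281, 285, 289, 293, 297]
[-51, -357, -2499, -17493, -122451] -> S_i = -51*7^i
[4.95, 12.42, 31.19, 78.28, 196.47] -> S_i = 4.95*2.51^i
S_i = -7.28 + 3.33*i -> [-7.28, -3.95, -0.62, 2.71, 6.04]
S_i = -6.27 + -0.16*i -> [-6.27, -6.43, -6.59, -6.75, -6.91]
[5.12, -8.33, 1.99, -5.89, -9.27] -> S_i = Random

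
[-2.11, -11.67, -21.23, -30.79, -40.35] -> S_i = -2.11 + -9.56*i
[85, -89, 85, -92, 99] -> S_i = Random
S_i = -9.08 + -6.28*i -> [-9.08, -15.36, -21.64, -27.92, -34.2]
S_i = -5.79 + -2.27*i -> [-5.79, -8.06, -10.33, -12.6, -14.87]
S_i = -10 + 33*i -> [-10, 23, 56, 89, 122]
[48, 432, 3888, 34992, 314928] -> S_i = 48*9^i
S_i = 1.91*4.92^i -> [1.91, 9.4, 46.23, 227.47, 1119.16]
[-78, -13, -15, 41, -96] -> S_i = Random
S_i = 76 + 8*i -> [76, 84, 92, 100, 108]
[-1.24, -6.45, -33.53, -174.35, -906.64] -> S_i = -1.24*5.20^i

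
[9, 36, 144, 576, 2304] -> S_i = 9*4^i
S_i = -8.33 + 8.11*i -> [-8.33, -0.22, 7.89, 16.0, 24.11]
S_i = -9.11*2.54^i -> [-9.11, -23.14, -58.77, -149.29, -379.19]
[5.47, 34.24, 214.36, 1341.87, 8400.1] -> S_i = 5.47*6.26^i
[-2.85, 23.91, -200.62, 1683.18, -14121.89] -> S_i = -2.85*(-8.39)^i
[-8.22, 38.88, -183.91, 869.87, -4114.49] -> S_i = -8.22*(-4.73)^i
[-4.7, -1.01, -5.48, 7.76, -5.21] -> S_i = Random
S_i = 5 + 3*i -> [5, 8, 11, 14, 17]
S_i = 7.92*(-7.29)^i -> [7.92, -57.74, 420.9, -3068.37, 22368.42]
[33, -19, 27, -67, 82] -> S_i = Random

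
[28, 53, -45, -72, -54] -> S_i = Random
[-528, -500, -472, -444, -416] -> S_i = -528 + 28*i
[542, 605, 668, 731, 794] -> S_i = 542 + 63*i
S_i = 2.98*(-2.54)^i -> [2.98, -7.57, 19.23, -48.83, 124.04]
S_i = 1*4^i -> [1, 4, 16, 64, 256]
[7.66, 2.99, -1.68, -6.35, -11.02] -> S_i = 7.66 + -4.67*i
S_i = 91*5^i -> [91, 455, 2275, 11375, 56875]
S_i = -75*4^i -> [-75, -300, -1200, -4800, -19200]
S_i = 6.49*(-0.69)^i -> [6.49, -4.48, 3.09, -2.13, 1.47]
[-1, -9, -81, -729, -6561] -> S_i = -1*9^i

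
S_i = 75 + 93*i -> [75, 168, 261, 354, 447]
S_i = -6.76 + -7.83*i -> [-6.76, -14.59, -22.42, -30.25, -38.08]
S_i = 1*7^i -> [1, 7, 49, 343, 2401]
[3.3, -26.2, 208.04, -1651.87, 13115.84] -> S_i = 3.30*(-7.94)^i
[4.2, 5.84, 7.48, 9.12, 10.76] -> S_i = 4.20 + 1.64*i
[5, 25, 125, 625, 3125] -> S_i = 5*5^i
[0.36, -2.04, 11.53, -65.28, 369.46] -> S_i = 0.36*(-5.66)^i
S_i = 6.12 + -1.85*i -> [6.12, 4.27, 2.42, 0.57, -1.28]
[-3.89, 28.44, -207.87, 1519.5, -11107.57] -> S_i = -3.89*(-7.31)^i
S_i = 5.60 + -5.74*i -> [5.6, -0.14, -5.88, -11.62, -17.36]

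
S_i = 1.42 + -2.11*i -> [1.42, -0.69, -2.8, -4.91, -7.02]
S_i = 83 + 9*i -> [83, 92, 101, 110, 119]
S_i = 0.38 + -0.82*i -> [0.38, -0.44, -1.26, -2.08, -2.9]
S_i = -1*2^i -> [-1, -2, -4, -8, -16]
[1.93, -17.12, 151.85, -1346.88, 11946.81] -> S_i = 1.93*(-8.87)^i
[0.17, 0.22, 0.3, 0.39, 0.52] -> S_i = 0.17*1.32^i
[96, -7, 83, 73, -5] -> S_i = Random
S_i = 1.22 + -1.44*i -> [1.22, -0.22, -1.66, -3.1, -4.54]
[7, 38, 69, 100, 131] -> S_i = 7 + 31*i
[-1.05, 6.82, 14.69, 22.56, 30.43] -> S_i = -1.05 + 7.87*i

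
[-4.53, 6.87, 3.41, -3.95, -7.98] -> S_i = Random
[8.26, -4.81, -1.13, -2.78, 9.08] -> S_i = Random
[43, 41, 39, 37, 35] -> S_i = 43 + -2*i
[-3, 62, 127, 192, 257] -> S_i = -3 + 65*i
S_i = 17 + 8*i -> [17, 25, 33, 41, 49]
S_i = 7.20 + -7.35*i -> [7.2, -0.15, -7.5, -14.85, -22.2]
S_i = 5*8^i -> [5, 40, 320, 2560, 20480]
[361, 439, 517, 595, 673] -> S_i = 361 + 78*i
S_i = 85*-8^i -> [85, -680, 5440, -43520, 348160]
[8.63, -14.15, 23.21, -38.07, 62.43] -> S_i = 8.63*(-1.64)^i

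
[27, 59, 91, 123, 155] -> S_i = 27 + 32*i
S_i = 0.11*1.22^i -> [0.11, 0.13, 0.16, 0.2, 0.24]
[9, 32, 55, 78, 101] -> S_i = 9 + 23*i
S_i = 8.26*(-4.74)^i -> [8.26, -39.15, 185.58, -879.66, 4169.59]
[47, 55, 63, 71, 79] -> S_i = 47 + 8*i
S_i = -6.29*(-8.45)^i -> [-6.29, 53.15, -449.12, 3795.08, -32068.41]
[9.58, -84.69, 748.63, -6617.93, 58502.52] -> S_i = 9.58*(-8.84)^i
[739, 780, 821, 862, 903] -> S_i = 739 + 41*i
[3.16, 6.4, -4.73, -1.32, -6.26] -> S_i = Random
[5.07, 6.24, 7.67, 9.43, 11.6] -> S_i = 5.07*1.23^i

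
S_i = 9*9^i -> [9, 81, 729, 6561, 59049]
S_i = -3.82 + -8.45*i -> [-3.82, -12.27, -20.72, -29.17, -37.62]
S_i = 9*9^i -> [9, 81, 729, 6561, 59049]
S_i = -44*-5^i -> [-44, 220, -1100, 5500, -27500]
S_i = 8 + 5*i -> [8, 13, 18, 23, 28]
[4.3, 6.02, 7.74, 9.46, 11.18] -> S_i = 4.30 + 1.72*i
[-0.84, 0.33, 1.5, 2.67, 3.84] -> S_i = -0.84 + 1.17*i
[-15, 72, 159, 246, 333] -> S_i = -15 + 87*i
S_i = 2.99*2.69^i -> [2.99, 8.04, 21.64, 58.2, 156.56]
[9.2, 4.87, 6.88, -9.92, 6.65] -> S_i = Random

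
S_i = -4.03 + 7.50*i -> [-4.03, 3.47, 10.97, 18.47, 25.97]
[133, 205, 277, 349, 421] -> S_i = 133 + 72*i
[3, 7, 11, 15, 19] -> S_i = 3 + 4*i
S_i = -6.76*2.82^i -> [-6.76, -19.06, -53.76, -151.6, -427.51]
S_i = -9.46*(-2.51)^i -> [-9.46, 23.74, -59.6, 149.59, -375.48]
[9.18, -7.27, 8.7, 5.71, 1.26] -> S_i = Random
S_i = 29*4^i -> [29, 116, 464, 1856, 7424]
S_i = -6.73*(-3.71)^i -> [-6.73, 24.97, -92.63, 343.67, -1275.0]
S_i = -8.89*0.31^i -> [-8.89, -2.76, -0.85, -0.26, -0.08]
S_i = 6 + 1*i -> [6, 7, 8, 9, 10]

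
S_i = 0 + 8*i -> [0, 8, 16, 24, 32]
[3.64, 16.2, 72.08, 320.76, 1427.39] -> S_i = 3.64*4.45^i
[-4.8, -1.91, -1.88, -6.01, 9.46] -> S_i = Random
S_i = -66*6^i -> [-66, -396, -2376, -14256, -85536]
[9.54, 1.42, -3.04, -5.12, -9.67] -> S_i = Random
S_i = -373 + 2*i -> [-373, -371, -369, -367, -365]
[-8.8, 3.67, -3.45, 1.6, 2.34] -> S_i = Random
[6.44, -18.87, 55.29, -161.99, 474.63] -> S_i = 6.44*(-2.93)^i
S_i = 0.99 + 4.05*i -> [0.99, 5.04, 9.09, 13.14, 17.19]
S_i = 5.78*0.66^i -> [5.78, 3.81, 2.52, 1.66, 1.1]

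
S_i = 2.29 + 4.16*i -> [2.29, 6.45, 10.61, 14.77, 18.93]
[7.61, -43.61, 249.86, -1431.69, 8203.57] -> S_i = 7.61*(-5.73)^i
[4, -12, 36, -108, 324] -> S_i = 4*-3^i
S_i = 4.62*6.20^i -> [4.62, 28.64, 177.59, 1101.08, 6826.67]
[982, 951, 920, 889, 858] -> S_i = 982 + -31*i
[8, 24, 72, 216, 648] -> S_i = 8*3^i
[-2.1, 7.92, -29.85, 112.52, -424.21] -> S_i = -2.10*(-3.77)^i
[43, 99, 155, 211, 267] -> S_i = 43 + 56*i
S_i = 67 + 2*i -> [67, 69, 71, 73, 75]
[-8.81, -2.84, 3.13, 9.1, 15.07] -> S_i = -8.81 + 5.97*i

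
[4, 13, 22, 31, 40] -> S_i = 4 + 9*i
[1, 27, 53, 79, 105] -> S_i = 1 + 26*i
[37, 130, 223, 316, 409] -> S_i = 37 + 93*i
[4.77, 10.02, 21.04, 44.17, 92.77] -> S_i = 4.77*2.10^i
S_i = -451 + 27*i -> [-451, -424, -397, -370, -343]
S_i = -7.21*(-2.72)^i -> [-7.21, 19.61, -53.34, 145.09, -394.65]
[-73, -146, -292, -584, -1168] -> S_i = -73*2^i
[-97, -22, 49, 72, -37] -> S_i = Random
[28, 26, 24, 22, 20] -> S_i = 28 + -2*i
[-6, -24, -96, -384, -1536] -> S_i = -6*4^i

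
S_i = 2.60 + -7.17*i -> [2.6, -4.57, -11.74, -18.91, -26.08]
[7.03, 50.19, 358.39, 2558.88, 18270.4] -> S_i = 7.03*7.14^i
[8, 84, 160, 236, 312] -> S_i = 8 + 76*i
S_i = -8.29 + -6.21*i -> [-8.29, -14.5, -20.71, -26.92, -33.13]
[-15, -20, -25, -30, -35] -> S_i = -15 + -5*i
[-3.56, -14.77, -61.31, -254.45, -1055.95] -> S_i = -3.56*4.15^i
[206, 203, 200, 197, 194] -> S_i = 206 + -3*i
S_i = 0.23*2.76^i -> [0.23, 0.63, 1.75, 4.84, 13.35]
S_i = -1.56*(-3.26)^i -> [-1.56, 5.09, -16.58, 54.05, -176.2]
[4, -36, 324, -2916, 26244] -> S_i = 4*-9^i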